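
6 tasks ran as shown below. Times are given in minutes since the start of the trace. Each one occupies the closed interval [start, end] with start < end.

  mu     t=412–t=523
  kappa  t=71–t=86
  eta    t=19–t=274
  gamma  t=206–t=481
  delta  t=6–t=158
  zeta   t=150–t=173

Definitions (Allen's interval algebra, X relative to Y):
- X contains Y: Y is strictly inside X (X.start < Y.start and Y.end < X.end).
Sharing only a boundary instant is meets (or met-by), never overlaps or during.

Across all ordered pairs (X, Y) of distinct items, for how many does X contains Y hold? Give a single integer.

Checking all 30 ordered pairs for relation 'contains'; matching pairs in alphabetical order:
(delta, kappa): delta contains kappa ✓
(eta, kappa): eta contains kappa ✓
(eta, zeta): eta contains zeta ✓
Count: 3.

3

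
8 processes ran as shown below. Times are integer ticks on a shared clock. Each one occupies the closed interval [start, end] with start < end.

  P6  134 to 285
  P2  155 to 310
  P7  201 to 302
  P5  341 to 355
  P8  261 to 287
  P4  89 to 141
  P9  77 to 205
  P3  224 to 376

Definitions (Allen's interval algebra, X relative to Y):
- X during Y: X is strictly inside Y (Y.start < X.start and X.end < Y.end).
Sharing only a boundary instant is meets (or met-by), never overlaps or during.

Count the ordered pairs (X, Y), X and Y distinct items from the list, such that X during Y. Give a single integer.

6

Checking all 56 ordered pairs for relation 'during'; matching pairs in alphabetical order:
(P4, P9): P4 during P9 ✓
(P5, P3): P5 during P3 ✓
(P7, P2): P7 during P2 ✓
(P8, P2): P8 during P2 ✓
(P8, P3): P8 during P3 ✓
(P8, P7): P8 during P7 ✓
Count: 6.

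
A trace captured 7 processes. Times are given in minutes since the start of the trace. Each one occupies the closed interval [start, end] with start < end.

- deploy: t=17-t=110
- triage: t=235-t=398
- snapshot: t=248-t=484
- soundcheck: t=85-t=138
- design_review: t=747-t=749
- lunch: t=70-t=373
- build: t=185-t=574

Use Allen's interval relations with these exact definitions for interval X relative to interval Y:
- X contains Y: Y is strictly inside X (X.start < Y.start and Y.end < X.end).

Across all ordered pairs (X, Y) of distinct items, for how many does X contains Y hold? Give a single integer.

Checking all 42 ordered pairs for relation 'contains'; matching pairs in alphabetical order:
(build, snapshot): build contains snapshot ✓
(build, triage): build contains triage ✓
(lunch, soundcheck): lunch contains soundcheck ✓
Count: 3.

3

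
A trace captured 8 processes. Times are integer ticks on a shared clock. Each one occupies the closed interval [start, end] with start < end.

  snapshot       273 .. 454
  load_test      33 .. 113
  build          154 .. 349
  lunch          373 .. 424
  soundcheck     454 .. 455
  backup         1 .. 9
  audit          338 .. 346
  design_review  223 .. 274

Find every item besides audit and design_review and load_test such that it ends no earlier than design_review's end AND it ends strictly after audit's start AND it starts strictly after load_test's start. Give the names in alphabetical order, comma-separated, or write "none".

Conditions: its end is no earlier than design_review's end (X.end >= 274) AND its end is strictly after audit's start (X.end > 338) AND its start is strictly after load_test's start (X.start > 33).
backup: end 9 >= 274? ✗; end 9 > 338? ✗; start 1 > 33? ✗ → no.
build: end 349 >= 274? ✓; end 349 > 338? ✓; start 154 > 33? ✓ → yes.
lunch: end 424 >= 274? ✓; end 424 > 338? ✓; start 373 > 33? ✓ → yes.
snapshot: end 454 >= 274? ✓; end 454 > 338? ✓; start 273 > 33? ✓ → yes.
soundcheck: end 455 >= 274? ✓; end 455 > 338? ✓; start 454 > 33? ✓ → yes.
Result: build, lunch, snapshot, soundcheck.

build, lunch, snapshot, soundcheck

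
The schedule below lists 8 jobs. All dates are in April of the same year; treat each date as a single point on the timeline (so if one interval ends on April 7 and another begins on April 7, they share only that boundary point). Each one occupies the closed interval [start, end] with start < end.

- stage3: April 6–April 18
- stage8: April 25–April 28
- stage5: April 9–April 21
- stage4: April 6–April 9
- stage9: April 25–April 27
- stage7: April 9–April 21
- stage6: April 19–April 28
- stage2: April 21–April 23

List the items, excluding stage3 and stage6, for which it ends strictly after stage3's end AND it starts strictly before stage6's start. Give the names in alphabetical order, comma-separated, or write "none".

Conditions: its end is strictly after stage3's end (X.end > April 18) AND its start is strictly before stage6's start (X.start < April 19).
stage2: end April 23 > April 18? ✓; start April 21 < April 19? ✗ → no.
stage4: end April 9 > April 18? ✗; start April 6 < April 19? ✓ → no.
stage5: end April 21 > April 18? ✓; start April 9 < April 19? ✓ → yes.
stage7: end April 21 > April 18? ✓; start April 9 < April 19? ✓ → yes.
stage8: end April 28 > April 18? ✓; start April 25 < April 19? ✗ → no.
stage9: end April 27 > April 18? ✓; start April 25 < April 19? ✗ → no.
Result: stage5, stage7.

stage5, stage7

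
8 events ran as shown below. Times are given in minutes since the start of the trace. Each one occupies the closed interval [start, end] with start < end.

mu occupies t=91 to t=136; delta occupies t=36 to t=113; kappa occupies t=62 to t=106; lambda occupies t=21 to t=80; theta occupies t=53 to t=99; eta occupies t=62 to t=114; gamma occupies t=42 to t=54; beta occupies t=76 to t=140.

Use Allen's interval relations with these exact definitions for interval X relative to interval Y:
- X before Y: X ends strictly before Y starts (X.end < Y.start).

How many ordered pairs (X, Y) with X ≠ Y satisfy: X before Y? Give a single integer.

5

Checking all 56 ordered pairs for relation 'before'; matching pairs in alphabetical order:
(gamma, beta): gamma before beta ✓
(gamma, eta): gamma before eta ✓
(gamma, kappa): gamma before kappa ✓
(gamma, mu): gamma before mu ✓
(lambda, mu): lambda before mu ✓
Count: 5.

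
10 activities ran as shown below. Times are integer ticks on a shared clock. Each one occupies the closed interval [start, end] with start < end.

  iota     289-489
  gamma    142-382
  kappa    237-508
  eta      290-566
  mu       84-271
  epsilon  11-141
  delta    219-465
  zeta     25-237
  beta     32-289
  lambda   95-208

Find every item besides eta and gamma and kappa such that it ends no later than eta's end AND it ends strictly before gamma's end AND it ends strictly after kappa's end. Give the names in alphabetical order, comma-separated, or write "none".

Conditions: its end is no later than eta's end (X.end <= 566) AND its end is strictly before gamma's end (X.end < 382) AND its end is strictly after kappa's end (X.end > 508).
beta: end 289 <= 566? ✓; end 289 < 382? ✓; end 289 > 508? ✗ → no.
delta: end 465 <= 566? ✓; end 465 < 382? ✗; end 465 > 508? ✗ → no.
epsilon: end 141 <= 566? ✓; end 141 < 382? ✓; end 141 > 508? ✗ → no.
iota: end 489 <= 566? ✓; end 489 < 382? ✗; end 489 > 508? ✗ → no.
lambda: end 208 <= 566? ✓; end 208 < 382? ✓; end 208 > 508? ✗ → no.
mu: end 271 <= 566? ✓; end 271 < 382? ✓; end 271 > 508? ✗ → no.
zeta: end 237 <= 566? ✓; end 237 < 382? ✓; end 237 > 508? ✗ → no.
Result: none.

none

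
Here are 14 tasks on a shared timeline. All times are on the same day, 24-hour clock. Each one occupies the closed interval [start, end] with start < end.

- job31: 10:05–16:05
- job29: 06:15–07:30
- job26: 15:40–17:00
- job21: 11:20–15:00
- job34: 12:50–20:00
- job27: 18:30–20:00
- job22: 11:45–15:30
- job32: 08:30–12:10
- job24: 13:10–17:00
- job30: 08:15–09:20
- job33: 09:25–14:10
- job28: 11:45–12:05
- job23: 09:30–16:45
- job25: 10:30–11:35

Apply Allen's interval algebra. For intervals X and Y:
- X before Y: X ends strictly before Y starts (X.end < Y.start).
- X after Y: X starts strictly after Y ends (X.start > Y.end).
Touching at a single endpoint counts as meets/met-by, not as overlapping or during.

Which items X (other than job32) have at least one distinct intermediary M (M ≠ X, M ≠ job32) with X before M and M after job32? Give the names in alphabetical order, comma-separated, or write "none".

job21, job22, job23, job24, job25, job26, job28, job29, job30, job31, job33

Target job32 = [08:30, 12:10].
Intermediaries M with M after job32: job24, job26, job27, job34.
Via job24 — items with X before job24: job25, job28, job29, job30.
Via job26 — items with X before job26: job21, job22, job25, job28, job29, job30, job33.
Via job27 — items with X before job27: job21, job22, job23, job24, job25, job26, job28, job29, job30, job31, job33.
Via job34 — items with X before job34: job25, job28, job29, job30.
Union: job21, job22, job23, job24, job25, job26, job28, job29, job30, job31, job33.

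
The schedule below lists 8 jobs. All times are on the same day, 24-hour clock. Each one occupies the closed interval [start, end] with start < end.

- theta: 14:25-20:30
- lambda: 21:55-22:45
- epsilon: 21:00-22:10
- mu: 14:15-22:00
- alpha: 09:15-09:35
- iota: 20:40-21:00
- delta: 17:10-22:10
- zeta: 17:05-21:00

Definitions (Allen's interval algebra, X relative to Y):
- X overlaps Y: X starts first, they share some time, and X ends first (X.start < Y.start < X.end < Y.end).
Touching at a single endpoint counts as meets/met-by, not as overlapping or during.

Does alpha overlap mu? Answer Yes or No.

No

alpha = [09:15, 09:35], mu = [14:15, 22:00].
Actual relation of alpha to mu: before.
Asked whether 'overlaps' holds → No.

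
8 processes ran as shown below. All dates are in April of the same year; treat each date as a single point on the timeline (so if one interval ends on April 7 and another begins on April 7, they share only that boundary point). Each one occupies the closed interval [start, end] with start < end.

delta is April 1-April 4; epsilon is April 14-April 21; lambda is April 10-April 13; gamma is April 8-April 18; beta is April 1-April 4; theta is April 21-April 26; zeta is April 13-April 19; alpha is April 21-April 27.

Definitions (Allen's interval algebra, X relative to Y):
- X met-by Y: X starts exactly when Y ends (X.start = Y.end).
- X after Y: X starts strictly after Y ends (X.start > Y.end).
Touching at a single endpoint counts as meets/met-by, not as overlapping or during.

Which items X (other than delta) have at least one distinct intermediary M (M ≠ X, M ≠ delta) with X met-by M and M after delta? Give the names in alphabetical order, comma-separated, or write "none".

alpha, theta, zeta

Target delta = [April 1, April 4].
Intermediaries M with M after delta: alpha, epsilon, gamma, lambda, theta, zeta.
Via alpha — items with X met-by alpha: none.
Via epsilon — items with X met-by epsilon: alpha, theta.
Via gamma — items with X met-by gamma: none.
Via lambda — items with X met-by lambda: zeta.
Via theta — items with X met-by theta: none.
Via zeta — items with X met-by zeta: none.
Union: alpha, theta, zeta.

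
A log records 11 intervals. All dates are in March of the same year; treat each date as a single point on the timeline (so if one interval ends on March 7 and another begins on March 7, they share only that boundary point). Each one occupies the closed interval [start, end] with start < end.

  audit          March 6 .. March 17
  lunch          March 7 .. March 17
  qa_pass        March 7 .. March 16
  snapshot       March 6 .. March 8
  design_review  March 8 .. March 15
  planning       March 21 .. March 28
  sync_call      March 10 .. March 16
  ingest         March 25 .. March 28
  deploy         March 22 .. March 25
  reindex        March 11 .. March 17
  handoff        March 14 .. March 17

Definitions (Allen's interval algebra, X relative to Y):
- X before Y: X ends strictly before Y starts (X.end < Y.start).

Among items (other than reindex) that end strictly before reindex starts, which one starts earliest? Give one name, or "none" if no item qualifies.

snapshot

Target reindex = [March 11, March 17].
audit [March 6, March 17] → finished-by → excluded.
deploy [March 22, March 25] → after → excluded.
design_review [March 8, March 15] → overlaps → excluded.
handoff [March 14, March 17] → finishes → excluded.
ingest [March 25, March 28] → after → excluded.
lunch [March 7, March 17] → finished-by → excluded.
planning [March 21, March 28] → after → excluded.
qa_pass [March 7, March 16] → overlaps → excluded.
snapshot [March 6, March 8] → before → candidate.
sync_call [March 10, March 16] → overlaps → excluded.
Among candidates, earliest start is March 6 → snapshot.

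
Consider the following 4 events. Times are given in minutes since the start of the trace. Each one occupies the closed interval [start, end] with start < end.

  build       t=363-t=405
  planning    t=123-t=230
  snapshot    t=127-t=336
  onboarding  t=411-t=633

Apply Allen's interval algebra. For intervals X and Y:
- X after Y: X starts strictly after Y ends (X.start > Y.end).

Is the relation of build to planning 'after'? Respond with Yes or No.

build = [t=363, t=405], planning = [t=123, t=230].
Actual relation of build to planning: after.
Asked whether 'after' holds → Yes.

Yes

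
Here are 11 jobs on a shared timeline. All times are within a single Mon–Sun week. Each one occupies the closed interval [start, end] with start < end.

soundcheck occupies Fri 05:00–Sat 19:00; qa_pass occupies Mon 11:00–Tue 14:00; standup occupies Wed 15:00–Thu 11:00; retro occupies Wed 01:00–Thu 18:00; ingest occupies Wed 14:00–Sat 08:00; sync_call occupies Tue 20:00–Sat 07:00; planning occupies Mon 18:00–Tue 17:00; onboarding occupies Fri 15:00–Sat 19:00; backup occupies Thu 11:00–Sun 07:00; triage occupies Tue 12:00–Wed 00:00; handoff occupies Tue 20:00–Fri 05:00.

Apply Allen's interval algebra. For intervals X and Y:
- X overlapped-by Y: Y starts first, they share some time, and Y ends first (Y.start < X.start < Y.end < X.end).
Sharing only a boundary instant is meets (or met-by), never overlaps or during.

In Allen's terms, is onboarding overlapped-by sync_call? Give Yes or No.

onboarding = [Fri 15:00, Sat 19:00], sync_call = [Tue 20:00, Sat 07:00].
Actual relation of onboarding to sync_call: overlapped-by.
Asked whether 'overlapped-by' holds → Yes.

Yes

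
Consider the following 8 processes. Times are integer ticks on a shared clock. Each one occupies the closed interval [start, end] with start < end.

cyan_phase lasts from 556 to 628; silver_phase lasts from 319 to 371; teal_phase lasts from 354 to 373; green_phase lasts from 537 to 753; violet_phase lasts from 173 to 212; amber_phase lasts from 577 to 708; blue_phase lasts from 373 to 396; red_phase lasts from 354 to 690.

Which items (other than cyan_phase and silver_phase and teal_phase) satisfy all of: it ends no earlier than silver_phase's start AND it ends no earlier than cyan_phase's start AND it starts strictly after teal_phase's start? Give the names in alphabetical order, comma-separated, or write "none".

Conditions: its end is no earlier than silver_phase's start (X.end >= 319) AND its end is no earlier than cyan_phase's start (X.end >= 556) AND its start is strictly after teal_phase's start (X.start > 354).
amber_phase: end 708 >= 319? ✓; end 708 >= 556? ✓; start 577 > 354? ✓ → yes.
blue_phase: end 396 >= 319? ✓; end 396 >= 556? ✗; start 373 > 354? ✓ → no.
green_phase: end 753 >= 319? ✓; end 753 >= 556? ✓; start 537 > 354? ✓ → yes.
red_phase: end 690 >= 319? ✓; end 690 >= 556? ✓; start 354 > 354? ✗ → no.
violet_phase: end 212 >= 319? ✗; end 212 >= 556? ✗; start 173 > 354? ✗ → no.
Result: amber_phase, green_phase.

amber_phase, green_phase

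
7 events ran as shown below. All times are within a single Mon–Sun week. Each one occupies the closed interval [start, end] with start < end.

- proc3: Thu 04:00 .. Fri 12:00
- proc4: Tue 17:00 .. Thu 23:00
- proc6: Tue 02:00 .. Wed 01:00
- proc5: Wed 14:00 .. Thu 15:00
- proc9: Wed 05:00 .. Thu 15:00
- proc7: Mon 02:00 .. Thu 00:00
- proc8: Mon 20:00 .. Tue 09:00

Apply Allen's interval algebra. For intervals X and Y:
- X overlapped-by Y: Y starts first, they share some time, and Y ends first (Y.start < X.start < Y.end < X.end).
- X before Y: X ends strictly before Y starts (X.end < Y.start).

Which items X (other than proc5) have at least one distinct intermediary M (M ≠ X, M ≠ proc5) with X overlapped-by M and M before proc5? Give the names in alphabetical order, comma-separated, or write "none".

proc4, proc6

Target proc5 = [Wed 14:00, Thu 15:00].
Intermediaries M with M before proc5: proc6, proc8.
Via proc6 — items with X overlapped-by proc6: proc4.
Via proc8 — items with X overlapped-by proc8: proc6.
Union: proc4, proc6.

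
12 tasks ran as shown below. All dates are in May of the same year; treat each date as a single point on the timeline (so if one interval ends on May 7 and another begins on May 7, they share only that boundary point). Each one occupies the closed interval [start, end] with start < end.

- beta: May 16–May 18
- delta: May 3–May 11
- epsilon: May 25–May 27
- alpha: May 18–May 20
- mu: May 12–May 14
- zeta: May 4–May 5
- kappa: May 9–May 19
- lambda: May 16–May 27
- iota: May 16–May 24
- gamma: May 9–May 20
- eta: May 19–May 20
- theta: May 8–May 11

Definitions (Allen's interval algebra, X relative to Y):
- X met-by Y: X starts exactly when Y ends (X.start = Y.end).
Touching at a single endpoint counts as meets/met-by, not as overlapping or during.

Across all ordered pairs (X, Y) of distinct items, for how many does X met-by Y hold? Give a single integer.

2

Checking all 132 ordered pairs for relation 'met-by'; matching pairs in alphabetical order:
(alpha, beta): alpha met-by beta ✓
(eta, kappa): eta met-by kappa ✓
Count: 2.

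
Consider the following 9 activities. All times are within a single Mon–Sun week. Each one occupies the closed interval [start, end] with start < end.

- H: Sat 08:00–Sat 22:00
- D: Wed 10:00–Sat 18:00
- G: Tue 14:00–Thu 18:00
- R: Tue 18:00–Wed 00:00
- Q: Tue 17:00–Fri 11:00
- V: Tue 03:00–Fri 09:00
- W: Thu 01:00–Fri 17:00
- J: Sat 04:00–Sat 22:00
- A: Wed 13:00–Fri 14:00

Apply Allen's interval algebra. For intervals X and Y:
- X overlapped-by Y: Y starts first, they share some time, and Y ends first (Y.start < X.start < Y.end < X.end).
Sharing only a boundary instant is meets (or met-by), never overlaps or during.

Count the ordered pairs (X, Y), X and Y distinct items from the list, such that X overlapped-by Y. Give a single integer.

Checking all 72 ordered pairs for relation 'overlapped-by'; matching pairs in alphabetical order:
(A, G): A overlapped-by G ✓
(A, Q): A overlapped-by Q ✓
(A, V): A overlapped-by V ✓
(D, G): D overlapped-by G ✓
(D, Q): D overlapped-by Q ✓
(D, V): D overlapped-by V ✓
(H, D): H overlapped-by D ✓
(J, D): J overlapped-by D ✓
(Q, G): Q overlapped-by G ✓
(Q, V): Q overlapped-by V ✓
(W, A): W overlapped-by A ✓
(W, G): W overlapped-by G ✓
(W, Q): W overlapped-by Q ✓
(W, V): W overlapped-by V ✓
Count: 14.

14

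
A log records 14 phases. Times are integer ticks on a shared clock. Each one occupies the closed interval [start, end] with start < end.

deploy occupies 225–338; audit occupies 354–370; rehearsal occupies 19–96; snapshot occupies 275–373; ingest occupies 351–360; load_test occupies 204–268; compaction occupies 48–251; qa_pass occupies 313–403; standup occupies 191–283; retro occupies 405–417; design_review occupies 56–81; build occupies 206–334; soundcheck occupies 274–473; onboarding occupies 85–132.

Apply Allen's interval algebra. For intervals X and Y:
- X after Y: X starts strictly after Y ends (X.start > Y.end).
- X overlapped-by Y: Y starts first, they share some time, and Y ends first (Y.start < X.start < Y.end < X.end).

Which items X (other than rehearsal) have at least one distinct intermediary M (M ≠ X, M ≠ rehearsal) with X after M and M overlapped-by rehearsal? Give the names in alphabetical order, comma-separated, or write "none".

audit, build, deploy, ingest, load_test, qa_pass, retro, snapshot, soundcheck, standup

Target rehearsal = [19, 96].
Intermediaries M with M overlapped-by rehearsal: compaction, onboarding.
Via compaction — items with X after compaction: audit, ingest, qa_pass, retro, snapshot, soundcheck.
Via onboarding — items with X after onboarding: audit, build, deploy, ingest, load_test, qa_pass, retro, snapshot, soundcheck, standup.
Union: audit, build, deploy, ingest, load_test, qa_pass, retro, snapshot, soundcheck, standup.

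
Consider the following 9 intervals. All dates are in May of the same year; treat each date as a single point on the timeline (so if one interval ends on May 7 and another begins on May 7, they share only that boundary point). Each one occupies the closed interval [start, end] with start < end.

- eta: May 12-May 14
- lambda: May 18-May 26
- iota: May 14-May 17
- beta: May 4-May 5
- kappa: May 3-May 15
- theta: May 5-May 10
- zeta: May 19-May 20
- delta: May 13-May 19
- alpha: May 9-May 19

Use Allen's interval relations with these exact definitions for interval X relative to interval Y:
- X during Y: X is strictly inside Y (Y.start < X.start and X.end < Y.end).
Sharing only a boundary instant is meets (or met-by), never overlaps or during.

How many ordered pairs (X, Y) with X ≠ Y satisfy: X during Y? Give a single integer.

Checking all 72 ordered pairs for relation 'during'; matching pairs in alphabetical order:
(beta, kappa): beta during kappa ✓
(eta, alpha): eta during alpha ✓
(eta, kappa): eta during kappa ✓
(iota, alpha): iota during alpha ✓
(iota, delta): iota during delta ✓
(theta, kappa): theta during kappa ✓
(zeta, lambda): zeta during lambda ✓
Count: 7.

7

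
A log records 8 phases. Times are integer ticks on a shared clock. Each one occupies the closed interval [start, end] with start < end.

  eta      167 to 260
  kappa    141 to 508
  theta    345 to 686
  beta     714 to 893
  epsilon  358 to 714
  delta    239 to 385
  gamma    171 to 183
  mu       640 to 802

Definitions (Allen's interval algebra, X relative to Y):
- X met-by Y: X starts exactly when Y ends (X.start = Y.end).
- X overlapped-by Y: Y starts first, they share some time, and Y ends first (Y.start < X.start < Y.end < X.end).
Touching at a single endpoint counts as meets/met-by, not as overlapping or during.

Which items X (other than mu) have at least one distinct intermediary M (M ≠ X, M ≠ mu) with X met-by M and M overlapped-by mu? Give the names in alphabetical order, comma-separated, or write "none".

none

Target mu = [640, 802].
Intermediaries M with M overlapped-by mu: beta.
Via beta — items with X met-by beta: none.
Union: none.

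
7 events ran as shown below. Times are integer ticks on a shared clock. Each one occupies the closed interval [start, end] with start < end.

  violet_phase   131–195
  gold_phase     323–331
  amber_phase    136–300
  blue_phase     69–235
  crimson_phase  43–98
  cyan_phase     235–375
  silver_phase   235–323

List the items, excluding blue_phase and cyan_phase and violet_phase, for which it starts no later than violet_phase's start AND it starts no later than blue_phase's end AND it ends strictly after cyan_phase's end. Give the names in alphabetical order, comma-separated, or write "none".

Conditions: its start is no later than violet_phase's start (X.start <= 131) AND its start is no later than blue_phase's end (X.start <= 235) AND its end is strictly after cyan_phase's end (X.end > 375).
amber_phase: start 136 <= 131? ✗; start 136 <= 235? ✓; end 300 > 375? ✗ → no.
crimson_phase: start 43 <= 131? ✓; start 43 <= 235? ✓; end 98 > 375? ✗ → no.
gold_phase: start 323 <= 131? ✗; start 323 <= 235? ✗; end 331 > 375? ✗ → no.
silver_phase: start 235 <= 131? ✗; start 235 <= 235? ✓; end 323 > 375? ✗ → no.
Result: none.

none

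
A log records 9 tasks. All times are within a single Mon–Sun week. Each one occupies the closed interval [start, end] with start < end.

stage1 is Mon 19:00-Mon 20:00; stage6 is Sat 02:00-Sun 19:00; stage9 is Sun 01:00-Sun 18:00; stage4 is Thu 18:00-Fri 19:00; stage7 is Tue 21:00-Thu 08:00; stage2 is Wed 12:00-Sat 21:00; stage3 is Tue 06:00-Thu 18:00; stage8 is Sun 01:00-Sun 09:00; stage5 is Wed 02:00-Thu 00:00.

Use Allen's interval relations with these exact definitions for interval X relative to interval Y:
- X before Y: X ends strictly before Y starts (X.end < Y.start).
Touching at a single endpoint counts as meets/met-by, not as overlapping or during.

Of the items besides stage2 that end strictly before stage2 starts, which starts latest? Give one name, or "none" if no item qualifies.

stage1

Target stage2 = [Wed 12:00, Sat 21:00].
stage1 [Mon 19:00, Mon 20:00] → before → candidate.
stage3 [Tue 06:00, Thu 18:00] → overlaps → excluded.
stage4 [Thu 18:00, Fri 19:00] → during → excluded.
stage5 [Wed 02:00, Thu 00:00] → overlaps → excluded.
stage6 [Sat 02:00, Sun 19:00] → overlapped-by → excluded.
stage7 [Tue 21:00, Thu 08:00] → overlaps → excluded.
stage8 [Sun 01:00, Sun 09:00] → after → excluded.
stage9 [Sun 01:00, Sun 18:00] → after → excluded.
Among candidates, latest start is Mon 19:00 → stage1.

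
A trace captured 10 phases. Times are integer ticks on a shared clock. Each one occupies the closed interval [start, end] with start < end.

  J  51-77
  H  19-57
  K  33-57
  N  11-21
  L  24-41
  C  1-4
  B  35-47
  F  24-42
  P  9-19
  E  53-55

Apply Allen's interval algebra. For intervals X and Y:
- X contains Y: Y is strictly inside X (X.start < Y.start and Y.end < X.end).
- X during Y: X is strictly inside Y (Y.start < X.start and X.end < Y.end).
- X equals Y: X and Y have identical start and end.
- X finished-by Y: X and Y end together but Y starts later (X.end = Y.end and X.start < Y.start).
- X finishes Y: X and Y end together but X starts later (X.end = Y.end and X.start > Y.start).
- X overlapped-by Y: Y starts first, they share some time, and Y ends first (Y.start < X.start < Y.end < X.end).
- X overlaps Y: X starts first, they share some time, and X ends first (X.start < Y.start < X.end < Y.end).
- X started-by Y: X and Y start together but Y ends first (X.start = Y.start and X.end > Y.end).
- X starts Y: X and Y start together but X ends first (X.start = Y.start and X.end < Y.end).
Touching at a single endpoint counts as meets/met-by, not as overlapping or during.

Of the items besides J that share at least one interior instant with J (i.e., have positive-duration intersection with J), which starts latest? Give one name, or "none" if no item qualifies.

E

Target J = [51, 77].
B [35, 47] → before → excluded.
C [1, 4] → before → excluded.
E [53, 55] → during → candidate.
F [24, 42] → before → excluded.
H [19, 57] → overlaps → candidate.
K [33, 57] → overlaps → candidate.
L [24, 41] → before → excluded.
N [11, 21] → before → excluded.
P [9, 19] → before → excluded.
Among candidates, latest start is 53 → E.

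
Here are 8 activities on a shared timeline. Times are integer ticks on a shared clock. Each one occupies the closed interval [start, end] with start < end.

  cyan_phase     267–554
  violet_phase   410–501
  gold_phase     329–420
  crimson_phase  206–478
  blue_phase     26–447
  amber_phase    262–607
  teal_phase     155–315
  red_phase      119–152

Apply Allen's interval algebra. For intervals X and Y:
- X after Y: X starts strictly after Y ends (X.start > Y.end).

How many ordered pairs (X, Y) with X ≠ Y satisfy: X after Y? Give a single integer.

Checking all 56 ordered pairs for relation 'after'; matching pairs in alphabetical order:
(amber_phase, red_phase): amber_phase after red_phase ✓
(crimson_phase, red_phase): crimson_phase after red_phase ✓
(cyan_phase, red_phase): cyan_phase after red_phase ✓
(gold_phase, red_phase): gold_phase after red_phase ✓
(gold_phase, teal_phase): gold_phase after teal_phase ✓
(teal_phase, red_phase): teal_phase after red_phase ✓
(violet_phase, red_phase): violet_phase after red_phase ✓
(violet_phase, teal_phase): violet_phase after teal_phase ✓
Count: 8.

8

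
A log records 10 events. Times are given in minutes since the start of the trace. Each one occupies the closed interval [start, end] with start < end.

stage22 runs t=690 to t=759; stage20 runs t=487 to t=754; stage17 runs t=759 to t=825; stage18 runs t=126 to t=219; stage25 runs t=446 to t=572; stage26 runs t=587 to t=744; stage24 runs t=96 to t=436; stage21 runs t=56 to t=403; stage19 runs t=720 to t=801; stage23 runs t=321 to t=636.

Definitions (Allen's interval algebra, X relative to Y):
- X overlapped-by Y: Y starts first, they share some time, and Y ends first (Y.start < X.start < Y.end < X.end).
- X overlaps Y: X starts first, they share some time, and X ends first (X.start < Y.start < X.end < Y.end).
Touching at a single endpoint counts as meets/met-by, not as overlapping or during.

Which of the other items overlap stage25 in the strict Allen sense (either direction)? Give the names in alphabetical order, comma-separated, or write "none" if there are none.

Target stage25 = [t=446, t=572].
stage17 [t=759, t=825] → after → no.
stage18 [t=126, t=219] → before → no.
stage19 [t=720, t=801] → after → no.
stage20 [t=487, t=754] → overlapped-by → yes.
stage21 [t=56, t=403] → before → no.
stage22 [t=690, t=759] → after → no.
stage23 [t=321, t=636] → contains → no.
stage24 [t=96, t=436] → before → no.
stage26 [t=587, t=744] → after → no.
Result: stage20.

stage20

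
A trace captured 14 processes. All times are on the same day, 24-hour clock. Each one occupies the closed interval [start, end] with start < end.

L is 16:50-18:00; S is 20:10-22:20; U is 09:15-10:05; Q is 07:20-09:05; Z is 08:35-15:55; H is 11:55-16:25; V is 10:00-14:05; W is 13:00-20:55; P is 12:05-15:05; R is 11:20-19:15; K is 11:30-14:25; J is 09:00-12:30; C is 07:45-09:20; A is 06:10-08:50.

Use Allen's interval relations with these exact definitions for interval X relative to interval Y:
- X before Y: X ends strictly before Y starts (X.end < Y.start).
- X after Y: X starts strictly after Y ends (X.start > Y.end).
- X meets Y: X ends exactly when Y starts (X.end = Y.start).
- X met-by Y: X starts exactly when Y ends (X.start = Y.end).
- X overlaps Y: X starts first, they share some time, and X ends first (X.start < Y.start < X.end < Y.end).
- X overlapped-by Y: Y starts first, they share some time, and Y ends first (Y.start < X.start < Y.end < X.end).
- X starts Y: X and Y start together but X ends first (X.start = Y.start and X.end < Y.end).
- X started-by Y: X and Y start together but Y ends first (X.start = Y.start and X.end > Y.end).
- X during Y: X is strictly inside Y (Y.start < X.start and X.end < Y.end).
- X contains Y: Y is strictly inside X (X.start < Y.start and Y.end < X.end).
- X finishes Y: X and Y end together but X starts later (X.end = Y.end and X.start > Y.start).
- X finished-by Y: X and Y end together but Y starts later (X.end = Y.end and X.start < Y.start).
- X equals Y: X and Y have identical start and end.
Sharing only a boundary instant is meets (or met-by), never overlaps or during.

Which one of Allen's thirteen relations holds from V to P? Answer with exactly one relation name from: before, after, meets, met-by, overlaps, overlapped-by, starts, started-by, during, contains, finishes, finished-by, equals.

V = [10:00, 14:05]; P = [12:05, 15:05].
Compare endpoints: V.start < P.start, V.start < P.end, V.end > P.start, V.end < P.end.
That pattern is 'overlaps'.

overlaps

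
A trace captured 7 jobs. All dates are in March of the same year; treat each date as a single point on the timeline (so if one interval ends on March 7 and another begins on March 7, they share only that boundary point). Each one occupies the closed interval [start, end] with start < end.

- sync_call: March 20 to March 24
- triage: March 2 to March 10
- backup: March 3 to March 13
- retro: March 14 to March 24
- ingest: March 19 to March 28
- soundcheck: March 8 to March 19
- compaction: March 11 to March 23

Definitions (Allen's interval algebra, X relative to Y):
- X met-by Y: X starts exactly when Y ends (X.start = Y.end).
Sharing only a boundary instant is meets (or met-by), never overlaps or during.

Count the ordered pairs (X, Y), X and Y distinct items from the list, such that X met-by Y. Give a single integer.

1

Checking all 42 ordered pairs for relation 'met-by'; matching pairs in alphabetical order:
(ingest, soundcheck): ingest met-by soundcheck ✓
Count: 1.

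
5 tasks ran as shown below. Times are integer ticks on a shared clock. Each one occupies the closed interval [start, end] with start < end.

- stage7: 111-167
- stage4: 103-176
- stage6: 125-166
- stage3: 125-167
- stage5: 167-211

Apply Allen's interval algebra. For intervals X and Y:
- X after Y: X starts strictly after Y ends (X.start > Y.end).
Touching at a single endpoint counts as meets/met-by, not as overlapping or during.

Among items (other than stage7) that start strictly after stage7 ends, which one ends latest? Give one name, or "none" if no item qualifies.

none

Target stage7 = [111, 167].
stage3 [125, 167] → finishes → excluded.
stage4 [103, 176] → contains → excluded.
stage5 [167, 211] → met-by → excluded.
stage6 [125, 166] → during → excluded.
No candidates → none.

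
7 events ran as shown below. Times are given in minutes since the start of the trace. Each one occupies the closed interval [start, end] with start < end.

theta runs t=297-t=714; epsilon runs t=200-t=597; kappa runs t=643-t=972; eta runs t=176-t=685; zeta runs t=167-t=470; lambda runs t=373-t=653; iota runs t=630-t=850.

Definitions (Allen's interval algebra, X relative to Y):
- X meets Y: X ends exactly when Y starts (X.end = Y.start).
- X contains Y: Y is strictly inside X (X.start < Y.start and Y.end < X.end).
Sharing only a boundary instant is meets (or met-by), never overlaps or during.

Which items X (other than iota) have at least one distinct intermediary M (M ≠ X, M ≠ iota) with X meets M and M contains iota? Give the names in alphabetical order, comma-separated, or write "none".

Target iota = [t=630, t=850].
Intermediaries M with M contains iota: none.
Union: none.

none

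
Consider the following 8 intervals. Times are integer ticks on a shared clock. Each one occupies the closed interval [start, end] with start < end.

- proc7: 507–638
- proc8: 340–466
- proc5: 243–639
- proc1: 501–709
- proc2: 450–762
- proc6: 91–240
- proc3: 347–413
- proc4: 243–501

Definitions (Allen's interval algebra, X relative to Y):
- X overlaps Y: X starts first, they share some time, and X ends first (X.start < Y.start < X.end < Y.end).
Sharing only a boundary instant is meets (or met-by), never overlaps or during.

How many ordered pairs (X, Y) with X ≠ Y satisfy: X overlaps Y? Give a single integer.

Checking all 56 ordered pairs for relation 'overlaps'; matching pairs in alphabetical order:
(proc4, proc2): proc4 overlaps proc2 ✓
(proc5, proc1): proc5 overlaps proc1 ✓
(proc5, proc2): proc5 overlaps proc2 ✓
(proc8, proc2): proc8 overlaps proc2 ✓
Count: 4.

4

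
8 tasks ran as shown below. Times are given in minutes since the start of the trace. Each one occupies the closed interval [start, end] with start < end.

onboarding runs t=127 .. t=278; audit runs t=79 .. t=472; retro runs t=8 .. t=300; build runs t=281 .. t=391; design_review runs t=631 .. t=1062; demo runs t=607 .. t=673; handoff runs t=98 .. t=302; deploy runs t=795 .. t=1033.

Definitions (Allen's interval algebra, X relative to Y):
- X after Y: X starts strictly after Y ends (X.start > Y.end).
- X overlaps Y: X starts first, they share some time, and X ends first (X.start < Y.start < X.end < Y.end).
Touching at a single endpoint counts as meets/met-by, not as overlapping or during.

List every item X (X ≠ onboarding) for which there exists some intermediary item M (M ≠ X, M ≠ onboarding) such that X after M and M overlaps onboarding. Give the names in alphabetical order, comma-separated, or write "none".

Target onboarding = [t=127, t=278].
Intermediaries M with M overlaps onboarding: none.
Union: none.

none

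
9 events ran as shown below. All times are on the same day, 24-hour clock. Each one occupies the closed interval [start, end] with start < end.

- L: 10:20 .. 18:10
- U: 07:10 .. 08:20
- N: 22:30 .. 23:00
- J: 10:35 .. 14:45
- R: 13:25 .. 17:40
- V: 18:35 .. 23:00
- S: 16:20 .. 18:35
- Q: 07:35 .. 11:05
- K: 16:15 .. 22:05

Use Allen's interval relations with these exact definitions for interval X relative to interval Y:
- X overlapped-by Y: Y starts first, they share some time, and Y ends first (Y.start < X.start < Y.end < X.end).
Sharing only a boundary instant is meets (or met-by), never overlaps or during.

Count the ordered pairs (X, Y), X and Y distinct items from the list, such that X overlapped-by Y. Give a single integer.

9

Checking all 72 ordered pairs for relation 'overlapped-by'; matching pairs in alphabetical order:
(J, Q): J overlapped-by Q ✓
(K, L): K overlapped-by L ✓
(K, R): K overlapped-by R ✓
(L, Q): L overlapped-by Q ✓
(Q, U): Q overlapped-by U ✓
(R, J): R overlapped-by J ✓
(S, L): S overlapped-by L ✓
(S, R): S overlapped-by R ✓
(V, K): V overlapped-by K ✓
Count: 9.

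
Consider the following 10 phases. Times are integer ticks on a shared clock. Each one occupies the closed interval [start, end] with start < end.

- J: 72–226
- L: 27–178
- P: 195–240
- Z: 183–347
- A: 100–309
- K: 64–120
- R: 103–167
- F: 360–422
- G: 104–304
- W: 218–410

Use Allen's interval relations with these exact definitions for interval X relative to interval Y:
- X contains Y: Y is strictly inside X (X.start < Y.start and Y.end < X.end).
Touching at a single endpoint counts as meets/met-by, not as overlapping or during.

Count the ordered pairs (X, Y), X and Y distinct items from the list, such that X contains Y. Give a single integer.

8

Checking all 90 ordered pairs for relation 'contains'; matching pairs in alphabetical order:
(A, G): A contains G ✓
(A, P): A contains P ✓
(A, R): A contains R ✓
(G, P): G contains P ✓
(J, R): J contains R ✓
(L, K): L contains K ✓
(L, R): L contains R ✓
(Z, P): Z contains P ✓
Count: 8.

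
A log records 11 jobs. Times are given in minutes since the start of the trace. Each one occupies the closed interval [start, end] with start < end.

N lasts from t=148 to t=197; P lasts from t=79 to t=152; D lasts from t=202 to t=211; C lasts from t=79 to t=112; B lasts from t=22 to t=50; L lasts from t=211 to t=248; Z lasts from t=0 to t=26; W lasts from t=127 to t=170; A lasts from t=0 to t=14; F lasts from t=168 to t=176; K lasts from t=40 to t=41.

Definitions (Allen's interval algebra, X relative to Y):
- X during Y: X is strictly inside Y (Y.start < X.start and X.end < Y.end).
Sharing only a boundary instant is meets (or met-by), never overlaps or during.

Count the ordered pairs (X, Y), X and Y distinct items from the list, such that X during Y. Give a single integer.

Checking all 110 ordered pairs for relation 'during'; matching pairs in alphabetical order:
(F, N): F during N ✓
(K, B): K during B ✓
Count: 2.

2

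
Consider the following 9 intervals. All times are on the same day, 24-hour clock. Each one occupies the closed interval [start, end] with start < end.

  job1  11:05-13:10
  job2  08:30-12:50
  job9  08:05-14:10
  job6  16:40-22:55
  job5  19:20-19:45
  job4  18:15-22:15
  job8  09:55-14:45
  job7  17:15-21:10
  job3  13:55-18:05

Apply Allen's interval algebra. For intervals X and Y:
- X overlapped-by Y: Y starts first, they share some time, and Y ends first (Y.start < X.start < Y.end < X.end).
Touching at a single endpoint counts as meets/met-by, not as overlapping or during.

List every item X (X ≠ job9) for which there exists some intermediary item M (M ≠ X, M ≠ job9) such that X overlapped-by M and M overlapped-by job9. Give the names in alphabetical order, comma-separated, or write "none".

job3, job6, job7

Target job9 = [08:05, 14:10].
Intermediaries M with M overlapped-by job9: job3, job8.
Via job3 — items with X overlapped-by job3: job6, job7.
Via job8 — items with X overlapped-by job8: job3.
Union: job3, job6, job7.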